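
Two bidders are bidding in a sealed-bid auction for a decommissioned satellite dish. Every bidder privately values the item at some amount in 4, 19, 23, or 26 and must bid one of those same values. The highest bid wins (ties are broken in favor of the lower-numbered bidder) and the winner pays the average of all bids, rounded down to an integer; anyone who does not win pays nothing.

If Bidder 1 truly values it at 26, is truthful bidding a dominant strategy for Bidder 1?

Consider the case where Bidder 2 bids 4.
Truthful bid 26: wins, pays 15, utility 26 - 15 = 11.
Bid 4 instead: wins, pays 4, utility 26 - 4 = 22.
Since 22 > 11, bidding 4 is strictly better here, so truthful bidding is not dominant.

No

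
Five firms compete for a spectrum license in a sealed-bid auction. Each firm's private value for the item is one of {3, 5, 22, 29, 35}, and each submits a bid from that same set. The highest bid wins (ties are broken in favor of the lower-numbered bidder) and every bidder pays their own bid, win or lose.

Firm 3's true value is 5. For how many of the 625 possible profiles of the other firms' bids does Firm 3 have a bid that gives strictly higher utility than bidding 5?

Others bid (3, 3, 3, 22): truth gives -5; bid 3 gives -3 > -5. Violating.
Others bid (3, 3, 3, 29): truth gives -5; bid 3 gives -3 > -5. Violating.
Others bid (3, 3, 3, 35): truth gives -5; bid 3 gives -3 > -5. Violating.
Others bid (3, 3, 5, 22): truth gives -5; bid 3 gives -3 > -5. Violating.
Others bid (3, 3, 3, 3): truth gives 0; no alternative beats it.
Others bid (3, 3, 3, 5): truth gives 0; no alternative beats it.
(Checking all 625 profiles: 621 have a profitable deviation, 4 do not.)

621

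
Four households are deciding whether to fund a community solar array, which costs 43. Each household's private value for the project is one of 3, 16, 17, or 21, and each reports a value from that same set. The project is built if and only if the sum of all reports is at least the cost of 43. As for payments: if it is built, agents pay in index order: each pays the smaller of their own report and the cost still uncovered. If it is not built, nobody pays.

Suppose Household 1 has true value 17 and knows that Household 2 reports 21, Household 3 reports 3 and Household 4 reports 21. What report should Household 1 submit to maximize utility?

Report 3: project built, pays 3, utility 17 - 3 = 14.
Report 16: project built, pays 16, utility 17 - 16 = 1.
Report 17: project built, pays 17, utility 17 - 17 = 0.
Report 21: project built, pays 21, utility 17 - 21 = -4.
The best choice is 3 with utility 14.

3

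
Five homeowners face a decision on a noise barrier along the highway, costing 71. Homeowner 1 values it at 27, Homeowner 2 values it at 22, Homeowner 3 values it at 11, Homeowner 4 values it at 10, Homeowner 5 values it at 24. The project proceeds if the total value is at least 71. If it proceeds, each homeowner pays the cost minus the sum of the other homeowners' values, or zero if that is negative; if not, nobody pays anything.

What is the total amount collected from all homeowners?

5

Total value 94 ≥ cost 71, so it is built.
Homeowner 1: others sum to 67; max(0, 71 - 67) = 4.
Homeowner 2: others sum to 72; max(0, 71 - 72) = 0.
Homeowner 3: others sum to 83; max(0, 71 - 83) = 0.
Homeowner 4: others sum to 84; max(0, 71 - 84) = 0.
Homeowner 5: others sum to 70; max(0, 71 - 70) = 1.
Total collected = 4 + 0 + 0 + 0 + 1 = 5.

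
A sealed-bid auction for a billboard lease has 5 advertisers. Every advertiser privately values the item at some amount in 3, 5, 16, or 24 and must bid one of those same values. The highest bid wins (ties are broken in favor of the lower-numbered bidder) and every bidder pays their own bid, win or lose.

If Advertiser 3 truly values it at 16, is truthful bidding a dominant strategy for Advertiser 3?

No

Consider the case where Advertiser 1 bids 3, Advertiser 2 bids 3, Advertiser 4 bids 3 and Advertiser 5 bids 3.
Truthful bid 16: wins, pays 16, utility 16 - 16 = 0.
Bid 5 instead: wins, pays 5, utility 16 - 5 = 11.
Since 11 > 0, bidding 5 is strictly better here, so truthful bidding is not dominant.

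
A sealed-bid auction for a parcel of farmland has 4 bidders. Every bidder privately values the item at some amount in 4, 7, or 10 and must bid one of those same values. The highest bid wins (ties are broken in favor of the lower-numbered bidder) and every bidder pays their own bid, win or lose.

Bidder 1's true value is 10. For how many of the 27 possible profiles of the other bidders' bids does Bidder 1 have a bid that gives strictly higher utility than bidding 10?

8

Others bid (4, 4, 4): truth gives 0; bid 4 gives 6 > 0. Violating.
Others bid (4, 4, 7): truth gives 0; bid 7 gives 3 > 0. Violating.
Others bid (4, 7, 4): truth gives 0; bid 7 gives 3 > 0. Violating.
Others bid (4, 7, 7): truth gives 0; bid 7 gives 3 > 0. Violating.
Others bid (4, 4, 10): truth gives 0; no alternative beats it.
Others bid (4, 7, 10): truth gives 0; no alternative beats it.
(Checking all 27 profiles: 8 have a profitable deviation, 19 do not.)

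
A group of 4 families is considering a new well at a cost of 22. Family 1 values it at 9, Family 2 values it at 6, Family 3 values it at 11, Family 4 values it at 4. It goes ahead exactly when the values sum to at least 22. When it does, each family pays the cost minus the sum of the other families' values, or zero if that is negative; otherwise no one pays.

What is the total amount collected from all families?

4

Total value 30 ≥ cost 22, so it is built.
Family 1: others sum to 21; max(0, 22 - 21) = 1.
Family 2: others sum to 24; max(0, 22 - 24) = 0.
Family 3: others sum to 19; max(0, 22 - 19) = 3.
Family 4: others sum to 26; max(0, 22 - 26) = 0.
Total collected = 1 + 0 + 3 + 0 = 4.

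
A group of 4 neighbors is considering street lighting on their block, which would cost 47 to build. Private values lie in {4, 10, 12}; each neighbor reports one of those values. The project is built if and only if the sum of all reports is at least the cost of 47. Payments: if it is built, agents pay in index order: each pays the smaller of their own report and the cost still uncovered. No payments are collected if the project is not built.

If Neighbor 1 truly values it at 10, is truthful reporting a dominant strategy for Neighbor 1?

Yes

Check each profile of the others' reports and compare truth against every alternative report.
Others report (4, 4, 4): truth gives 0, best alternative gives 0.
Others report (4, 4, 10): truth gives 0, best alternative gives 0.
Others report (4, 4, 12): truth gives 0, best alternative gives 0.
Others report (4, 10, 4): truth gives 0, best alternative gives 0.
Others report (4, 10, 10): truth gives 0, best alternative gives 0.
Others report (4, 10, 12): truth gives 0, best alternative gives 0.
(Remaining 21 profiles checked similarly; truth is weakly best in each.)
In every case the truthful report is at least as good as any alternative, so it is a dominant strategy.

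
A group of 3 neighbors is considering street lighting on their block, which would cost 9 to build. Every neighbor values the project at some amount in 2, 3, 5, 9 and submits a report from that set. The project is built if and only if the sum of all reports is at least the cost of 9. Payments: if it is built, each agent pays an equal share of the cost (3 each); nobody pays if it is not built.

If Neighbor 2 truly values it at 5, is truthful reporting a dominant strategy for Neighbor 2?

Check each profile of the others' reports and compare truth against every alternative report.
Others report (2, 2): truth gives 2, best alternative gives 2.
Others report (2, 3): truth gives 2, best alternative gives 2.
Others report (2, 5): truth gives 2, best alternative gives 2.
Others report (2, 9): truth gives 2, best alternative gives 2.
Others report (3, 2): truth gives 2, best alternative gives 2.
Others report (3, 3): truth gives 2, best alternative gives 2.
(Remaining 10 profiles checked similarly; truth is weakly best in each.)
In every case the truthful report is at least as good as any alternative, so it is a dominant strategy.

Yes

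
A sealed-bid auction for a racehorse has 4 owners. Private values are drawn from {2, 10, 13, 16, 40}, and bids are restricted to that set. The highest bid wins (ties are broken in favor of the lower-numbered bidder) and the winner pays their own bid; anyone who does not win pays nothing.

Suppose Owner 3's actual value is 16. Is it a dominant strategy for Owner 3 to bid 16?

No

Consider the case where Owner 1 bids 2, Owner 2 bids 2 and Owner 4 bids 2.
Truthful bid 16: wins, pays 16, utility 16 - 16 = 0.
Bid 10 instead: wins, pays 10, utility 16 - 10 = 6.
Since 6 > 0, bidding 10 is strictly better here, so truthful bidding is not dominant.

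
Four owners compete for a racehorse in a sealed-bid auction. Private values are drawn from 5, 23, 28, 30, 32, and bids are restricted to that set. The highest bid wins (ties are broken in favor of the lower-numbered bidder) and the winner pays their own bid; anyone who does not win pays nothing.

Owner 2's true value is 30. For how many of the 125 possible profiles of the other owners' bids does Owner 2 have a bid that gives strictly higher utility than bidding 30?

18

Others bid (5, 5, 5): truth gives 0; bid 23 gives 7 > 0. Violating.
Others bid (5, 5, 23): truth gives 0; bid 23 gives 7 > 0. Violating.
Others bid (5, 5, 28): truth gives 0; bid 28 gives 2 > 0. Violating.
Others bid (5, 23, 5): truth gives 0; bid 23 gives 7 > 0. Violating.
Others bid (5, 5, 30): truth gives 0; no alternative beats it.
Others bid (5, 5, 32): truth gives 0; no alternative beats it.
(Checking all 125 profiles: 18 have a profitable deviation, 107 do not.)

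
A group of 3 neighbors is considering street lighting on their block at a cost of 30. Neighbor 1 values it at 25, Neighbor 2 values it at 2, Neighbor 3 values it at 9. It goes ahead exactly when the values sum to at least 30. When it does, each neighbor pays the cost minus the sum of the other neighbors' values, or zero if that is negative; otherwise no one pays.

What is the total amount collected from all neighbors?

Total value 36 ≥ cost 30, so it is built.
Neighbor 1: others sum to 11; max(0, 30 - 11) = 19.
Neighbor 2: others sum to 34; max(0, 30 - 34) = 0.
Neighbor 3: others sum to 27; max(0, 30 - 27) = 3.
Total collected = 19 + 0 + 3 = 22.

22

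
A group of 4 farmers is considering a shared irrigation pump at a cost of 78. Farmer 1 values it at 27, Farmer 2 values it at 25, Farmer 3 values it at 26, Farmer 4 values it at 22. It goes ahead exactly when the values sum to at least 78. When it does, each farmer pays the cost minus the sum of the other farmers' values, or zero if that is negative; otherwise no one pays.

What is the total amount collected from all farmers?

12

Total value 100 ≥ cost 78, so it is built.
Farmer 1: others sum to 73; max(0, 78 - 73) = 5.
Farmer 2: others sum to 75; max(0, 78 - 75) = 3.
Farmer 3: others sum to 74; max(0, 78 - 74) = 4.
Farmer 4: others sum to 78; max(0, 78 - 78) = 0.
Total collected = 5 + 3 + 4 + 0 = 12.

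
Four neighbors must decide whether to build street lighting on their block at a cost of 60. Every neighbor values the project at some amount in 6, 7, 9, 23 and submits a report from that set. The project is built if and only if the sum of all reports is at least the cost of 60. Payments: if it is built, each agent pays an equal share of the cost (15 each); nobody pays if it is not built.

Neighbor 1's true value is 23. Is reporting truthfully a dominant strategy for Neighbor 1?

Yes

Check each profile of the others' reports and compare truth against every alternative report.
Others report (6, 9, 23): truth gives 8, best alternative gives 0.
Others report (6, 23, 9): truth gives 8, best alternative gives 0.
Others report (7, 7, 23): truth gives 8, best alternative gives 0.
Others report (7, 9, 23): truth gives 8, best alternative gives 0.
Others report (7, 23, 7): truth gives 8, best alternative gives 0.
Others report (7, 23, 9): truth gives 8, best alternative gives 0.
(Remaining 58 profiles checked similarly; truth is weakly best in each.)
In every case the truthful report is at least as good as any alternative, so it is a dominant strategy.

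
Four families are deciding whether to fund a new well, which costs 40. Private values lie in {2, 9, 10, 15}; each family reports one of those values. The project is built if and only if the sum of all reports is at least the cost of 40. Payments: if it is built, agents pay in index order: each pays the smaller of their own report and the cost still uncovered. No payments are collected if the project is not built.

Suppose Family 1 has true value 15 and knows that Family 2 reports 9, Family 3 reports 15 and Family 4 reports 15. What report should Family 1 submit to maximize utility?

2

Report 2: project built, pays 2, utility 15 - 2 = 13.
Report 9: project built, pays 9, utility 15 - 9 = 6.
Report 10: project built, pays 10, utility 15 - 10 = 5.
Report 15: project built, pays 15, utility 15 - 15 = 0.
The best choice is 2 with utility 13.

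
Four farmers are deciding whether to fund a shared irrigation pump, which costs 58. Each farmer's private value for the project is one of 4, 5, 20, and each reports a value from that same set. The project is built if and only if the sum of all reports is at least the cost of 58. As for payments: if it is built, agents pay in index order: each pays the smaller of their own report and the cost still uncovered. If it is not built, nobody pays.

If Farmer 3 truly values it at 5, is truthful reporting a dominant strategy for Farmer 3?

No

Consider the case where Farmer 1 reports 20, Farmer 2 reports 20 and Farmer 4 reports 20.
Truthful report 5: project built, pays 5, utility 5 - 5 = 0.
Report 4 instead: project built, pays 4, utility 5 - 4 = 1.
Since 1 > 0, reporting 4 is strictly better here, so truthful reporting is not dominant.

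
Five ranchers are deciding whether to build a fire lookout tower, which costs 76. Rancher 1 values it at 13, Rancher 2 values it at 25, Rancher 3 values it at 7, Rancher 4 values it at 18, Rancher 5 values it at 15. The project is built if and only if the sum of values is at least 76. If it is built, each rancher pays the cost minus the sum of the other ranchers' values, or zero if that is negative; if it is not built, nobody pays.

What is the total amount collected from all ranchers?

68

Total value 78 ≥ cost 76, so it is built.
Rancher 1: others sum to 65; max(0, 76 - 65) = 11.
Rancher 2: others sum to 53; max(0, 76 - 53) = 23.
Rancher 3: others sum to 71; max(0, 76 - 71) = 5.
Rancher 4: others sum to 60; max(0, 76 - 60) = 16.
Rancher 5: others sum to 63; max(0, 76 - 63) = 13.
Total collected = 11 + 23 + 5 + 16 + 13 = 68.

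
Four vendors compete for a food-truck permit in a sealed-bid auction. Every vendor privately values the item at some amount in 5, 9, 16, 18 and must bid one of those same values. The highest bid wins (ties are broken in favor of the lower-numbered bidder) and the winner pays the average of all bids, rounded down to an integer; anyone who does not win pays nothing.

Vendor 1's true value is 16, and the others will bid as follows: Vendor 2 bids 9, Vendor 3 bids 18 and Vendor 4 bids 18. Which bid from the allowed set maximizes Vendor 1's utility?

Bid 5: loses, pays 0, utility 0.
Bid 9: loses, pays 0, utility 0.
Bid 16: loses, pays 0, utility 0.
Bid 18: wins, pays 15, utility 16 - 15 = 1.
The best choice is 18 with utility 1.

18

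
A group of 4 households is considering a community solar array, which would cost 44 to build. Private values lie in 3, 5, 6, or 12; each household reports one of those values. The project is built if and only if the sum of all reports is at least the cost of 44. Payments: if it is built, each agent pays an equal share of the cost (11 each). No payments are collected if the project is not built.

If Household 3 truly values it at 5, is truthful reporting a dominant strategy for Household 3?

Yes

Check each profile of the others' reports and compare truth against every alternative report.
Others report (3, 3, 3): truth gives 0, best alternative gives 0.
Others report (3, 3, 5): truth gives 0, best alternative gives 0.
Others report (3, 3, 6): truth gives 0, best alternative gives 0.
Others report (3, 3, 12): truth gives 0, best alternative gives 0.
Others report (3, 5, 3): truth gives 0, best alternative gives 0.
Others report (3, 5, 5): truth gives 0, best alternative gives 0.
(Remaining 58 profiles checked similarly; truth is weakly best in each.)
In every case the truthful report is at least as good as any alternative, so it is a dominant strategy.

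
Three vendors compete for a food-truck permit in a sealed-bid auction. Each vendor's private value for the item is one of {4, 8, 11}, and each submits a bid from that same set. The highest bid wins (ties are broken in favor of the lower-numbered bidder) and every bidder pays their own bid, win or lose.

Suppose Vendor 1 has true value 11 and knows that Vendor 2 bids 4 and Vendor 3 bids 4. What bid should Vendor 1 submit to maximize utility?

Bid 4: wins, pays 4, utility 11 - 4 = 7.
Bid 8: wins, pays 8, utility 11 - 8 = 3.
Bid 11: wins, pays 11, utility 11 - 11 = 0.
The best choice is 4 with utility 7.

4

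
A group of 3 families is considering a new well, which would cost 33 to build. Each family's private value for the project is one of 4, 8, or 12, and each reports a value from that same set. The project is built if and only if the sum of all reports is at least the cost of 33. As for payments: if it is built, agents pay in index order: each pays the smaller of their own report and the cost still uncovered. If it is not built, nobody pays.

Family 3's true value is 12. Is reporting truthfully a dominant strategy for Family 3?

Yes

Check each profile of the others' reports and compare truth against every alternative report.
Others report (12, 12): truth gives 3, best alternative gives 0.
Others report (4, 4): truth gives 0, best alternative gives 0.
Others report (4, 8): truth gives 0, best alternative gives 0.
Others report (4, 12): truth gives 0, best alternative gives 0.
Others report (8, 4): truth gives 0, best alternative gives 0.
Others report (8, 8): truth gives 0, best alternative gives 0.
(Remaining 3 profiles checked similarly; truth is weakly best in each.)
In every case the truthful report is at least as good as any alternative, so it is a dominant strategy.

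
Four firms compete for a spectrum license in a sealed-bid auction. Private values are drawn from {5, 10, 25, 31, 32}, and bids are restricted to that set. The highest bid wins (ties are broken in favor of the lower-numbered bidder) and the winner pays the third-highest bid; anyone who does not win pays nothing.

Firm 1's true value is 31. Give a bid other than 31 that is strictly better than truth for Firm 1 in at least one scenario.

Suppose Firm 2 bids 5, Firm 3 bids 5 and Firm 4 bids 32.
Bid 31: loses, pays 0, utility 0.
Bid 32: wins, pays 5, utility 31 - 5 = 26.
So bidding 32 beats truth here (26 > 0).

32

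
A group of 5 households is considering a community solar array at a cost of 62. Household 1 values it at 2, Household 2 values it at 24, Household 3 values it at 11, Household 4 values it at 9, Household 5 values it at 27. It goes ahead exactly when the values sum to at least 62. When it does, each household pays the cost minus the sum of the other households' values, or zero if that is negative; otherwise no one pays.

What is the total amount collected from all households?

29

Total value 73 ≥ cost 62, so it is built.
Household 1: others sum to 71; max(0, 62 - 71) = 0.
Household 2: others sum to 49; max(0, 62 - 49) = 13.
Household 3: others sum to 62; max(0, 62 - 62) = 0.
Household 4: others sum to 64; max(0, 62 - 64) = 0.
Household 5: others sum to 46; max(0, 62 - 46) = 16.
Total collected = 0 + 13 + 0 + 0 + 16 = 29.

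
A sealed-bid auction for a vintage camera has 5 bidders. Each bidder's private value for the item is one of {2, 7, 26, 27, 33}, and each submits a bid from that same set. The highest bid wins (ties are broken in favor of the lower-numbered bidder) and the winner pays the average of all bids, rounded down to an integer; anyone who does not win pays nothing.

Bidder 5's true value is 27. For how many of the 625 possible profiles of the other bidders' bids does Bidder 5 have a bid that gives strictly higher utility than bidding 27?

Others bid (2, 2, 2, 2): truth gives 20; bid 7 gives 24 > 20. Violating.
Others bid (2, 2, 2, 7): truth gives 19; bid 26 gives 20 > 19. Violating.
Others bid (2, 2, 2, 27): truth gives 0; bid 33 gives 14 > 0. Violating.
Others bid (2, 2, 7, 2): truth gives 19; bid 26 gives 20 > 19. Violating.
Others bid (2, 2, 2, 26): truth gives 16; no alternative beats it.
Others bid (2, 2, 2, 33): truth gives 0; no alternative beats it.
(Checking all 625 profiles: 176 have a profitable deviation, 449 do not.)

176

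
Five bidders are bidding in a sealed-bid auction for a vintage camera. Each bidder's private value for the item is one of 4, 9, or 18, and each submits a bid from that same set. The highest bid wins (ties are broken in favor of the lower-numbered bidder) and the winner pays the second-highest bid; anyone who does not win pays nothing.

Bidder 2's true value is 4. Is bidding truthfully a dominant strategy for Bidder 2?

Check each profile of the others' bids and compare truth against every alternative bid.
Others bid (4, 4, 4, 9): truth gives 0, best alternative gives -5.
Others bid (4, 4, 9, 4): truth gives 0, best alternative gives -5.
Others bid (4, 4, 9, 9): truth gives 0, best alternative gives -5.
Others bid (4, 9, 4, 4): truth gives 0, best alternative gives -5.
Others bid (4, 9, 4, 9): truth gives 0, best alternative gives -5.
Others bid (4, 9, 9, 4): truth gives 0, best alternative gives -5.
(Remaining 75 profiles checked similarly; truth is weakly best in each.)
In every case the truthful bid is at least as good as any alternative, so it is a dominant strategy.

Yes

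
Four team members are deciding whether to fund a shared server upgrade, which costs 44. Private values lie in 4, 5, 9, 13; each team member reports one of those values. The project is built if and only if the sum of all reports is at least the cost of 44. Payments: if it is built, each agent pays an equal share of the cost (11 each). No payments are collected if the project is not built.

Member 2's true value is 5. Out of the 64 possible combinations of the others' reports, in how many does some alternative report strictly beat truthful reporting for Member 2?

Others report (13, 13, 13): truth gives -6; report 4 gives 0 > -6. Violating.
Others report (4, 4, 4): truth gives 0; no alternative beats it.
Others report (4, 4, 5): truth gives 0; no alternative beats it.
(Checking all 64 profiles: 1 has a profitable deviation, 63 do not.)

1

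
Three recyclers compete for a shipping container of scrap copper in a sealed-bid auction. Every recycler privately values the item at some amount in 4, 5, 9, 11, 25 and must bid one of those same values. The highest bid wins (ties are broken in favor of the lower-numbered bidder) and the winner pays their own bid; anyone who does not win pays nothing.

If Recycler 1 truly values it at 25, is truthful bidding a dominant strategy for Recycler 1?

No

Consider the case where Recycler 2 bids 4 and Recycler 3 bids 4.
Truthful bid 25: wins, pays 25, utility 25 - 25 = 0.
Bid 4 instead: wins, pays 4, utility 25 - 4 = 21.
Since 21 > 0, bidding 4 is strictly better here, so truthful bidding is not dominant.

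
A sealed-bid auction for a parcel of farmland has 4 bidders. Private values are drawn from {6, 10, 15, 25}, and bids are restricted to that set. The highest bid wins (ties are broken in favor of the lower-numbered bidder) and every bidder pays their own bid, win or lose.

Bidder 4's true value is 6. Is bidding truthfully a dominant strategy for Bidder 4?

Consider the case where Bidder 1 bids 6, Bidder 2 bids 6 and Bidder 3 bids 6.
Truthful bid 6: loses but pays 6, utility -6.
Bid 10 instead: wins, pays 10, utility 6 - 10 = -4.
Since -4 > -6, bidding 10 is strictly better here, so truthful bidding is not dominant.

No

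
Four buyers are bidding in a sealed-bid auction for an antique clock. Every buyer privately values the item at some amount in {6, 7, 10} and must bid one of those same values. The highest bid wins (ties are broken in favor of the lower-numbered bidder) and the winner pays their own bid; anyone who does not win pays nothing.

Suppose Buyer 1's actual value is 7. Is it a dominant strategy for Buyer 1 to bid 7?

Consider the case where Buyer 2 bids 6, Buyer 3 bids 6 and Buyer 4 bids 6.
Truthful bid 7: wins, pays 7, utility 7 - 7 = 0.
Bid 6 instead: wins, pays 6, utility 7 - 6 = 1.
Since 1 > 0, bidding 6 is strictly better here, so truthful bidding is not dominant.

No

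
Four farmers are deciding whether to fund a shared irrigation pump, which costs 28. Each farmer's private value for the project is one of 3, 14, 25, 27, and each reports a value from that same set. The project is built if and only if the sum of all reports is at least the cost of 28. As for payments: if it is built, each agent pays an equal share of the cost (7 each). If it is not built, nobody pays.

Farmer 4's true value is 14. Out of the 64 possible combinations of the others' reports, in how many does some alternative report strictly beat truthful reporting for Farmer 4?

Others report (3, 3, 3): truth gives 0; report 25 gives 7 > 0. Violating.
Others report (3, 3, 14): truth gives 7; no alternative beats it.
Others report (3, 3, 25): truth gives 7; no alternative beats it.
(Checking all 64 profiles: 1 has a profitable deviation, 63 do not.)

1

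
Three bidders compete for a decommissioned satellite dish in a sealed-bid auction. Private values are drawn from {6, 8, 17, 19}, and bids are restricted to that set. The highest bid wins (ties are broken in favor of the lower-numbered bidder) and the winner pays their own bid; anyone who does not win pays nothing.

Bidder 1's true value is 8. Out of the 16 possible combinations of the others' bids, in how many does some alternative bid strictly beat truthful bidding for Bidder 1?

1

Others bid (6, 6): truth gives 0; bid 6 gives 2 > 0. Violating.
Others bid (6, 8): truth gives 0; no alternative beats it.
Others bid (6, 17): truth gives 0; no alternative beats it.
(Checking all 16 profiles: 1 has a profitable deviation, 15 do not.)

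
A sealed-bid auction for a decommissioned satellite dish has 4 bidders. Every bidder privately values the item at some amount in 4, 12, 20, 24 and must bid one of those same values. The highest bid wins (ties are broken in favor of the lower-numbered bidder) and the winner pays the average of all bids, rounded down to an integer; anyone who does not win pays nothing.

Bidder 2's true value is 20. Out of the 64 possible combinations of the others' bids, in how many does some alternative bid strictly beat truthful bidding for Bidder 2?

25

Others bid (4, 4, 4): truth gives 12; bid 12 gives 14 > 12. Violating.
Others bid (4, 4, 12): truth gives 10; bid 12 gives 12 > 10. Violating.
Others bid (4, 4, 24): truth gives 0; bid 24 gives 6 > 0. Violating.
Others bid (4, 12, 4): truth gives 10; bid 12 gives 12 > 10. Violating.
Others bid (4, 4, 20): truth gives 8; no alternative beats it.
Others bid (4, 12, 20): truth gives 6; no alternative beats it.
(Checking all 64 profiles: 25 have a profitable deviation, 39 do not.)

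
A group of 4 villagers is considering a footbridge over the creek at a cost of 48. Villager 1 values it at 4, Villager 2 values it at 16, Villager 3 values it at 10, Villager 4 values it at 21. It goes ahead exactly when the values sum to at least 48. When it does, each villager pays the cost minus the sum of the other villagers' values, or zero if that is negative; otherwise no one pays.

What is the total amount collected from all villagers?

Total value 51 ≥ cost 48, so it is built.
Villager 1: others sum to 47; max(0, 48 - 47) = 1.
Villager 2: others sum to 35; max(0, 48 - 35) = 13.
Villager 3: others sum to 41; max(0, 48 - 41) = 7.
Villager 4: others sum to 30; max(0, 48 - 30) = 18.
Total collected = 1 + 13 + 7 + 18 = 39.

39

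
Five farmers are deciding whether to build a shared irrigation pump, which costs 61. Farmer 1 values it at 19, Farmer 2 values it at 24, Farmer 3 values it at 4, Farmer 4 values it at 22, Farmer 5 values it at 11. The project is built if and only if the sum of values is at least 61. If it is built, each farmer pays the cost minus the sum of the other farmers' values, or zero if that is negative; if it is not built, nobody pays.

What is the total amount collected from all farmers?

Total value 80 ≥ cost 61, so it is built.
Farmer 1: others sum to 61; max(0, 61 - 61) = 0.
Farmer 2: others sum to 56; max(0, 61 - 56) = 5.
Farmer 3: others sum to 76; max(0, 61 - 76) = 0.
Farmer 4: others sum to 58; max(0, 61 - 58) = 3.
Farmer 5: others sum to 69; max(0, 61 - 69) = 0.
Total collected = 0 + 5 + 0 + 3 + 0 = 8.

8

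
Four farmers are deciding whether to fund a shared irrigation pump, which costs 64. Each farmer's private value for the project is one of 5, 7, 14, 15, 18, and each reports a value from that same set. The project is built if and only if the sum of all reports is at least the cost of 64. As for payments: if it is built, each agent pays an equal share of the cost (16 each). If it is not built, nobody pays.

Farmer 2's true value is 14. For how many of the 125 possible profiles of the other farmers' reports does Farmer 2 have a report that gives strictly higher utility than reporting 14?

Others report (14, 18, 18): truth gives -2; report 5 gives 0 > -2. Violating.
Others report (15, 18, 18): truth gives -2; report 5 gives 0 > -2. Violating.
Others report (18, 14, 18): truth gives -2; report 5 gives 0 > -2. Violating.
Others report (18, 15, 18): truth gives -2; report 5 gives 0 > -2. Violating.
Others report (5, 5, 5): truth gives 0; no alternative beats it.
Others report (5, 5, 7): truth gives 0; no alternative beats it.
(Checking all 125 profiles: 7 have a profitable deviation, 118 do not.)

7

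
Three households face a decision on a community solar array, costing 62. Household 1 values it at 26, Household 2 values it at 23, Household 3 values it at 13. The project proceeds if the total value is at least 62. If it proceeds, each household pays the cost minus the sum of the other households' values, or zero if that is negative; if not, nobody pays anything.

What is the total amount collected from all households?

62

Total value 62 ≥ cost 62, so it is built.
Household 1: others sum to 36; max(0, 62 - 36) = 26.
Household 2: others sum to 39; max(0, 62 - 39) = 23.
Household 3: others sum to 49; max(0, 62 - 49) = 13.
Total collected = 26 + 23 + 13 = 62.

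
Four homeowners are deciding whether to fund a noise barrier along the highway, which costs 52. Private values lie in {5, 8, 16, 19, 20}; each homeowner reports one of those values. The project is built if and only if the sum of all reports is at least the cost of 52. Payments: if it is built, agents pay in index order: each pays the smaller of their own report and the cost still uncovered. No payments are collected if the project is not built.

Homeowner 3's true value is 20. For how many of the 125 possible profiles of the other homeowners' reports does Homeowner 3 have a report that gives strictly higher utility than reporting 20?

90

Others report (5, 8, 20): truth gives 0; report 19 gives 1 > 0. Violating.
Others report (5, 16, 16): truth gives 0; report 16 gives 4 > 0. Violating.
Others report (5, 16, 19): truth gives 0; report 16 gives 4 > 0. Violating.
Others report (5, 16, 20): truth gives 0; report 16 gives 4 > 0. Violating.
Others report (5, 5, 5): truth gives 0; no alternative beats it.
Others report (5, 5, 8): truth gives 0; no alternative beats it.
(Checking all 125 profiles: 90 have a profitable deviation, 35 do not.)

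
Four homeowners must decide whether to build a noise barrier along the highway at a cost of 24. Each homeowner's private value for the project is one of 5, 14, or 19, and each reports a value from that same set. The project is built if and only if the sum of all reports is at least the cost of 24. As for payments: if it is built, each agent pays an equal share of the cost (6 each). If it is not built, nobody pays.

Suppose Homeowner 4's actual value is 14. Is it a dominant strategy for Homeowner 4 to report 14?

Yes

Check each profile of the others' reports and compare truth against every alternative report.
Others report (5, 5, 5): truth gives 8, best alternative gives 8.
Others report (5, 5, 14): truth gives 8, best alternative gives 8.
Others report (5, 5, 19): truth gives 8, best alternative gives 8.
Others report (5, 14, 5): truth gives 8, best alternative gives 8.
Others report (5, 14, 14): truth gives 8, best alternative gives 8.
Others report (5, 14, 19): truth gives 8, best alternative gives 8.
(Remaining 21 profiles checked similarly; truth is weakly best in each.)
In every case the truthful report is at least as good as any alternative, so it is a dominant strategy.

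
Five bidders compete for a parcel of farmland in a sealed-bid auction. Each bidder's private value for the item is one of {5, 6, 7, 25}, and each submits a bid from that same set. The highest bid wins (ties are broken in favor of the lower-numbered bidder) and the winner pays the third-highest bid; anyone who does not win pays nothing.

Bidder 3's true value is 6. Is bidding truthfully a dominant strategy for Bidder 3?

Consider the case where Bidder 1 bids 5, Bidder 2 bids 5, Bidder 4 bids 5 and Bidder 5 bids 7.
Truthful bid 6: loses, pays 0, utility 0.
Bid 7 instead: wins, pays 5, utility 6 - 5 = 1.
Since 1 > 0, bidding 7 is strictly better here, so truthful bidding is not dominant.

No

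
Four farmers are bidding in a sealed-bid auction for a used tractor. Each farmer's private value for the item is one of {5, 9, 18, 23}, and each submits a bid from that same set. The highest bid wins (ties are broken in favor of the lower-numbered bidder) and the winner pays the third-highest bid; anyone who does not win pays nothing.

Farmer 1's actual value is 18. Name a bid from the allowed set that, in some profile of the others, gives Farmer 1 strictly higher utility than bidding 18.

23

Suppose Farmer 2 bids 5, Farmer 3 bids 5 and Farmer 4 bids 23.
Bid 18: loses, pays 0, utility 0.
Bid 23: wins, pays 5, utility 18 - 5 = 13.
So bidding 23 beats truth here (13 > 0).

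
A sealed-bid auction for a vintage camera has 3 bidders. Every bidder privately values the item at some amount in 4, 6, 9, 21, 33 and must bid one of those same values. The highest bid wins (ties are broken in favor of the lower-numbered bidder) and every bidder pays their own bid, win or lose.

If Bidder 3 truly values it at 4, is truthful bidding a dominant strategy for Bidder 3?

No

Consider the case where Bidder 1 bids 4 and Bidder 2 bids 4.
Truthful bid 4: loses but pays 4, utility -4.
Bid 6 instead: wins, pays 6, utility 4 - 6 = -2.
Since -2 > -4, bidding 6 is strictly better here, so truthful bidding is not dominant.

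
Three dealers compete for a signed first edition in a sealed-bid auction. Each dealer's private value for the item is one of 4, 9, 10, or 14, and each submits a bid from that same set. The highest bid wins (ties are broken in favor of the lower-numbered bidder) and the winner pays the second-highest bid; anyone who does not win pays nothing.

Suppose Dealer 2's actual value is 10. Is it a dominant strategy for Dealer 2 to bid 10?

Check each profile of the others' bids and compare truth against every alternative bid.
Others bid (4, 4): truth gives 6, best alternative gives 6.
Others bid (4, 9): truth gives 1, best alternative gives 1.
Others bid (9, 4): truth gives 1, best alternative gives 1.
Others bid (9, 9): truth gives 1, best alternative gives 1.
Others bid (4, 10): truth gives 0, best alternative gives 0.
Others bid (4, 14): truth gives 0, best alternative gives 0.
(Remaining 10 profiles checked similarly; truth is weakly best in each.)
In every case the truthful bid is at least as good as any alternative, so it is a dominant strategy.

Yes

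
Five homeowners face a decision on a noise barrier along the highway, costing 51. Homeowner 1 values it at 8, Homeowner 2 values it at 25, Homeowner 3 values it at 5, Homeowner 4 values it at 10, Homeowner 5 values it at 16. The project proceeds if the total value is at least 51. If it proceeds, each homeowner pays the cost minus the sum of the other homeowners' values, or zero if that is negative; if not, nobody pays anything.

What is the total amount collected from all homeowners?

Total value 64 ≥ cost 51, so it is built.
Homeowner 1: others sum to 56; max(0, 51 - 56) = 0.
Homeowner 2: others sum to 39; max(0, 51 - 39) = 12.
Homeowner 3: others sum to 59; max(0, 51 - 59) = 0.
Homeowner 4: others sum to 54; max(0, 51 - 54) = 0.
Homeowner 5: others sum to 48; max(0, 51 - 48) = 3.
Total collected = 0 + 12 + 0 + 0 + 3 = 15.

15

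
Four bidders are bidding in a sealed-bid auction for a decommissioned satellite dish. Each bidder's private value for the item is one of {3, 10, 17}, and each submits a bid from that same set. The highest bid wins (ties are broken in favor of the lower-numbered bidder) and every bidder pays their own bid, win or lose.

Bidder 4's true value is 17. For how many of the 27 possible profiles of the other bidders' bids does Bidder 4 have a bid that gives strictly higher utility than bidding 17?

20

Others bid (3, 3, 3): truth gives 0; bid 10 gives 7 > 0. Violating.
Others bid (3, 3, 17): truth gives -17; bid 3 gives -3 > -17. Violating.
Others bid (3, 10, 17): truth gives -17; bid 3 gives -3 > -17. Violating.
Others bid (3, 17, 3): truth gives -17; bid 3 gives -3 > -17. Violating.
Others bid (3, 3, 10): truth gives 0; no alternative beats it.
Others bid (3, 10, 3): truth gives 0; no alternative beats it.
(Checking all 27 profiles: 20 have a profitable deviation, 7 do not.)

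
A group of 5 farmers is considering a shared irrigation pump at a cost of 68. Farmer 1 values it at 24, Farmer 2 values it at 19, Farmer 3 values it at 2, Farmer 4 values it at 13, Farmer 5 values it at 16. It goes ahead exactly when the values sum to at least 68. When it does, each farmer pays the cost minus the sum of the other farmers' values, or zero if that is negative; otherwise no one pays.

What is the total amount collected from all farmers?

48

Total value 74 ≥ cost 68, so it is built.
Farmer 1: others sum to 50; max(0, 68 - 50) = 18.
Farmer 2: others sum to 55; max(0, 68 - 55) = 13.
Farmer 3: others sum to 72; max(0, 68 - 72) = 0.
Farmer 4: others sum to 61; max(0, 68 - 61) = 7.
Farmer 5: others sum to 58; max(0, 68 - 58) = 10.
Total collected = 18 + 13 + 0 + 7 + 10 = 48.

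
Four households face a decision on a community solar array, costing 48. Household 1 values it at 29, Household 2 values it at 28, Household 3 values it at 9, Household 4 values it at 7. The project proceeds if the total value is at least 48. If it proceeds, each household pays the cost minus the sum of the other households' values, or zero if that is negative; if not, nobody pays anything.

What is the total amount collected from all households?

7

Total value 73 ≥ cost 48, so it is built.
Household 1: others sum to 44; max(0, 48 - 44) = 4.
Household 2: others sum to 45; max(0, 48 - 45) = 3.
Household 3: others sum to 64; max(0, 48 - 64) = 0.
Household 4: others sum to 66; max(0, 48 - 66) = 0.
Total collected = 4 + 3 + 0 + 0 = 7.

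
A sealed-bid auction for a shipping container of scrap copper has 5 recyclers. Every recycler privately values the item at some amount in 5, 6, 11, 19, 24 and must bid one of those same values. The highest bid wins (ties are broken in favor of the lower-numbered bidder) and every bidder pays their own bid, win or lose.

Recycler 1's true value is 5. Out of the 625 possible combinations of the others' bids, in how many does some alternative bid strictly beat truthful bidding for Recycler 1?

Others bid (5, 5, 5, 6): truth gives -5; bid 6 gives -1 > -5. Violating.
Others bid (5, 5, 6, 5): truth gives -5; bid 6 gives -1 > -5. Violating.
Others bid (5, 5, 6, 6): truth gives -5; bid 6 gives -1 > -5. Violating.
Others bid (5, 6, 5, 5): truth gives -5; bid 6 gives -1 > -5. Violating.
Others bid (5, 5, 5, 5): truth gives 0; no alternative beats it.
Others bid (5, 5, 5, 11): truth gives -5; no alternative beats it.
(Checking all 625 profiles: 15 have a profitable deviation, 610 do not.)

15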